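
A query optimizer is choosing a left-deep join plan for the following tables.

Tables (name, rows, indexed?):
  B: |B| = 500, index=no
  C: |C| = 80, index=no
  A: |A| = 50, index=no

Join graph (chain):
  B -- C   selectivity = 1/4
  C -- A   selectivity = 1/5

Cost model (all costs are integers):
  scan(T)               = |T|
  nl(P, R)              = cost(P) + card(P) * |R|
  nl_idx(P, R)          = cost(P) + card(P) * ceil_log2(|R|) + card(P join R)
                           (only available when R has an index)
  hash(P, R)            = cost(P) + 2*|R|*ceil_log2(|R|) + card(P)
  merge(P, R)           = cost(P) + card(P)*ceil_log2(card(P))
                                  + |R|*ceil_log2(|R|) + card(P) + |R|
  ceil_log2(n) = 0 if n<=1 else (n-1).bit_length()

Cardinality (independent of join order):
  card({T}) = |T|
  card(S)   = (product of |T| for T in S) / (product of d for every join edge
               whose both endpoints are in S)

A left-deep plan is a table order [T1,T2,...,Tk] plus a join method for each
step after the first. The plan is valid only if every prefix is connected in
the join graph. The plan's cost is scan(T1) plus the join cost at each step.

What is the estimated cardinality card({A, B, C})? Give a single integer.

Tables in S: A(50), B(500), C(80)
Edges inside S: B-C(d=4), C-A(d=5)
numerator = 50 * 500 * 80 = 2000000
denominator = 4 * 5 = 20
card(S) = 2000000 / 20 = 100000

100000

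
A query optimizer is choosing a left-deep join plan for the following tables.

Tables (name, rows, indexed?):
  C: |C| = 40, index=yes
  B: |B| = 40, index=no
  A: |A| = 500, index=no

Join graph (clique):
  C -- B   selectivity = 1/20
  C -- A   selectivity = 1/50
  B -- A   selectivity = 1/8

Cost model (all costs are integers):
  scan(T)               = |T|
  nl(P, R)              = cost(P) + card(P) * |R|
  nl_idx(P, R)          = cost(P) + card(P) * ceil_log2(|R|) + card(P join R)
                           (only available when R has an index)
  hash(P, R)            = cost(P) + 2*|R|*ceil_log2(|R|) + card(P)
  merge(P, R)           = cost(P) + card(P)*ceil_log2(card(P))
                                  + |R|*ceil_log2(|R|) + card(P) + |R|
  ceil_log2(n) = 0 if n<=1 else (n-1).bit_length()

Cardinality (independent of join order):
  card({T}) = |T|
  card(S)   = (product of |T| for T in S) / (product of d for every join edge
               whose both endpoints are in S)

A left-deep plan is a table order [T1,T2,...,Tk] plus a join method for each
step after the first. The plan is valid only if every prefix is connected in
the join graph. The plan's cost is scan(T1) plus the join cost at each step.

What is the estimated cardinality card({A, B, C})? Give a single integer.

100

Tables in S: A(500), B(40), C(40)
Edges inside S: C-B(d=20), C-A(d=50), B-A(d=8)
numerator = 500 * 40 * 40 = 800000
denominator = 20 * 50 * 8 = 8000
card(S) = 800000 / 8000 = 100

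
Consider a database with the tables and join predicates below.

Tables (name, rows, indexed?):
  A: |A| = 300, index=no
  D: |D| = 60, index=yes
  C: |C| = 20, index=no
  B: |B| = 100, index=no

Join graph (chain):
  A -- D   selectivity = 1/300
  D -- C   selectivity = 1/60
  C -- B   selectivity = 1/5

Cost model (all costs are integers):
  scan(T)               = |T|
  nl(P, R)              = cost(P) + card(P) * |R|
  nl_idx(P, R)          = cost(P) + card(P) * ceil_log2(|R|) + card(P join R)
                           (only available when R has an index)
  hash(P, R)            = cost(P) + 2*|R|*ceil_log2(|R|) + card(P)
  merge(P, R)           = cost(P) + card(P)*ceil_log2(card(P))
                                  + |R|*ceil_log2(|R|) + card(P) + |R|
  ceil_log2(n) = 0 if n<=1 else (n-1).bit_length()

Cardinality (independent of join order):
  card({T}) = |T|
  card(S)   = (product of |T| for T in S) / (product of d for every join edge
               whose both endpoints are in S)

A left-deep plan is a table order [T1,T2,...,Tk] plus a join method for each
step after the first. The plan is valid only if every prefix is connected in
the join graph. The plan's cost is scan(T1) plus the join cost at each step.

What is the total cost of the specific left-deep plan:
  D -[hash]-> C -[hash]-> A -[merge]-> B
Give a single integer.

6660

step 1: scan D: cost=60, card=60
step 2: join C via hash
    card(P join C) = 60*20/(60) = 20
    cost = 60 + 2*20*5 + 60 = 320
step 3: join A via hash
    card(P join A) = 20*300/(300) = 20
    cost = 320 + 2*300*9 + 20 = 5740
step 4: join B via merge
    card(P join B) = 20*100/(5) = 400
    cost = 5740 + 20*5 + 100*7 + 20 + 100 = 6660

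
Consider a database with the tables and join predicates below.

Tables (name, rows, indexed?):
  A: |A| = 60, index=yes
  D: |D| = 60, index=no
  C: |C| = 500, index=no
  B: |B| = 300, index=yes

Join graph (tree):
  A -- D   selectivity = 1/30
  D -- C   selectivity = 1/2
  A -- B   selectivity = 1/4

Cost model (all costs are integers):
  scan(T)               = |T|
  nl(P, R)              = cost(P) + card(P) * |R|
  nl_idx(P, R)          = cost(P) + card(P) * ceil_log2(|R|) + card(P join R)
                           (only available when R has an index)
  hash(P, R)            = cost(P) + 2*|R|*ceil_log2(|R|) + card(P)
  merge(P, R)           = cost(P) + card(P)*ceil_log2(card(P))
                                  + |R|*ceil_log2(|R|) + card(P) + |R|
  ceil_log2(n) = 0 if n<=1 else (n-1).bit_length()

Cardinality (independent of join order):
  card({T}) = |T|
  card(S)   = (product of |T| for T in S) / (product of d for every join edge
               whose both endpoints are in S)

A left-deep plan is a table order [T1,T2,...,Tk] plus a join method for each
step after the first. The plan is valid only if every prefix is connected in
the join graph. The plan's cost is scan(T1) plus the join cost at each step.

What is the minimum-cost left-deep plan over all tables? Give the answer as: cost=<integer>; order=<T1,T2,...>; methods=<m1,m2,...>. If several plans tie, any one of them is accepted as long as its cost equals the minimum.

cost=22500; order=D,A,B,C; methods=nl_idx,merge,hash

Selinger DP (subsets sized 1..n):
  {A}: scan cost=60, card=60
  {D}: scan cost=60, card=60
  {C}: scan cost=500, card=500
  {B}: scan cost=300, card=300
  {AD}: card=120; try (A,nl_idx)→540, (D,hash)→840, (A,hash)→840, (D,merge)→900, (A,merge)→900, (D,nl)→3660 …(+1); best=540 via (A,nl_idx)
  {AB}: card=4500; try (A,hash)→1320, (B,merge)→3480, (A,merge)→3720, (B,nl_idx)→5100, (B,hash)→5520, (A,nl_idx)→6600 …(+2); best=1320 via (A,hash)
  {CD}: card=15000; try (D,hash)→1720, (C,merge)→5480, (D,merge)→5920, (C,hash)→9120, (C,nl)→30060, (D,nl)→30500; best=1720 via (D,hash)
  {ACD}: card=30000; try (C,merge)→6500, (C,hash)→9660, (A,hash)→17440, (C,nl)→60540, (A,nl_idx)→121720, (A,merge)→227140 …(+1); best=6500 via (C,merge)
  {ABD}: card=9000; try (B,merge)→4500, (B,hash)→6060, (D,hash)→6540, (B,nl_idx)→10620, (B,nl)→36540, (D,merge)→64740 …(+1); best=4500 via (B,merge)
  {ABCD}: card=2250000; try (C,hash)→22500, (B,hash)→41900, (C,merge)→144500, (B,merge)→489500, (B,nl_idx)→2526500, (C,nl)→4504500 …(+1); best=22500 via (C,hash)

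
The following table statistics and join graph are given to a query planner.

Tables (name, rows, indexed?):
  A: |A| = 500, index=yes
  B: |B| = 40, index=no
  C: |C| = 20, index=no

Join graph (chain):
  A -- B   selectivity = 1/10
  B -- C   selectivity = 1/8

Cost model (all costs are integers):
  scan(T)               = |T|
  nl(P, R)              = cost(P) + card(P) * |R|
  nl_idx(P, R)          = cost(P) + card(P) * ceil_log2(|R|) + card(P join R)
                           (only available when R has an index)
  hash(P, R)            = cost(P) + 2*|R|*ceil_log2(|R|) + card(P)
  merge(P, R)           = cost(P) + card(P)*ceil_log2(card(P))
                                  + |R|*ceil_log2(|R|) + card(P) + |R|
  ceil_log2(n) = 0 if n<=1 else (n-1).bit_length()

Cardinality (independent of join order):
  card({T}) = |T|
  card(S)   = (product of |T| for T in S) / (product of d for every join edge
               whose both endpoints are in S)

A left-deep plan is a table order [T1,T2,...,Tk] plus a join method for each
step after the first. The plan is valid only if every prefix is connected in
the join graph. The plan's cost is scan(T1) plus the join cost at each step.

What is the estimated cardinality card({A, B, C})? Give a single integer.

Tables in S: A(500), B(40), C(20)
Edges inside S: A-B(d=10), B-C(d=8)
numerator = 500 * 40 * 20 = 400000
denominator = 10 * 8 = 80
card(S) = 400000 / 80 = 5000

5000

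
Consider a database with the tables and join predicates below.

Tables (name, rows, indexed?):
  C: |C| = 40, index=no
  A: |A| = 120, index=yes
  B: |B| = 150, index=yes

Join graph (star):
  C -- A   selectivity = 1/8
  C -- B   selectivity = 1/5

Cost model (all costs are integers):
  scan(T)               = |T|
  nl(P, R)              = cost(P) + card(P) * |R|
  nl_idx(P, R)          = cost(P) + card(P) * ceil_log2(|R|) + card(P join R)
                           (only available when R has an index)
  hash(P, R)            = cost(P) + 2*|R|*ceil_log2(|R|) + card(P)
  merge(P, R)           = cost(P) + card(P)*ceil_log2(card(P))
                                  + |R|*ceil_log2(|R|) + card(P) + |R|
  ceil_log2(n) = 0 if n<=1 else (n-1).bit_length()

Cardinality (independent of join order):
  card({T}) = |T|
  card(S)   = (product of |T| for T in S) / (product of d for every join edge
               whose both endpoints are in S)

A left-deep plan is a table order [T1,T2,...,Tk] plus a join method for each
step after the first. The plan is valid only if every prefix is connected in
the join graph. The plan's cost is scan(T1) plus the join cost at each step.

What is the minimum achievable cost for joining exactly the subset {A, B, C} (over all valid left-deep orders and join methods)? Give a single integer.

3660

Selinger DP over subsets of {A,B,C}:
  {C}: scan cost=40, card=40
  {A}: scan cost=120, card=120
  {B}: scan cost=150, card=150
  {AC}: card=600; try (C,hash)→720, (A,nl_idx)→920, (A,merge)→1280, (C,merge)→1360, (A,hash)→1760, (A,nl)→4840 …(+1); best=720 via (C,hash)
  {BC}: card=1200; try (C,hash)→780, (B,nl_idx)→1560, (B,merge)→1670, (C,merge)→1780, (B,hash)→2480, (B,nl)→6040 …(+1); best=780 via (C,hash)
  {ABC}: card=18000; try (A,hash)→3660, (B,hash)→3720, (B,merge)→8670, (A,merge)→16140, (B,nl_idx)→23520, (A,nl_idx)→27180 …(+2); best=3660 via (A,hash)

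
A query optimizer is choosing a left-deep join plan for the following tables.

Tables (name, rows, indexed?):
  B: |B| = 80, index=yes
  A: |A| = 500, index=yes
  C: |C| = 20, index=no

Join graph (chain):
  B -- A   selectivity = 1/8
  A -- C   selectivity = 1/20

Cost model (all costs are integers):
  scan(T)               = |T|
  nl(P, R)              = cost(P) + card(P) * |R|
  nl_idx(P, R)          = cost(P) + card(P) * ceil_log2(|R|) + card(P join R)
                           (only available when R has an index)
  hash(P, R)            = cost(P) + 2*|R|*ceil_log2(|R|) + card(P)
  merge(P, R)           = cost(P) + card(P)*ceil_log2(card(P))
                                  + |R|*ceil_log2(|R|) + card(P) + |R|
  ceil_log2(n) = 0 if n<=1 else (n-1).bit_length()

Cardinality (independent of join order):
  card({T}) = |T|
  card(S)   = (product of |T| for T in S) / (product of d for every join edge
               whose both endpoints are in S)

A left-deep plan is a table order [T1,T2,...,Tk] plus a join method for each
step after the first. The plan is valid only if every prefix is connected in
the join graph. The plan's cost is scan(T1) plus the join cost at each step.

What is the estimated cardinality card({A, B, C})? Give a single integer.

Tables in S: A(500), B(80), C(20)
Edges inside S: B-A(d=8), A-C(d=20)
numerator = 500 * 80 * 20 = 800000
denominator = 8 * 20 = 160
card(S) = 800000 / 160 = 5000

5000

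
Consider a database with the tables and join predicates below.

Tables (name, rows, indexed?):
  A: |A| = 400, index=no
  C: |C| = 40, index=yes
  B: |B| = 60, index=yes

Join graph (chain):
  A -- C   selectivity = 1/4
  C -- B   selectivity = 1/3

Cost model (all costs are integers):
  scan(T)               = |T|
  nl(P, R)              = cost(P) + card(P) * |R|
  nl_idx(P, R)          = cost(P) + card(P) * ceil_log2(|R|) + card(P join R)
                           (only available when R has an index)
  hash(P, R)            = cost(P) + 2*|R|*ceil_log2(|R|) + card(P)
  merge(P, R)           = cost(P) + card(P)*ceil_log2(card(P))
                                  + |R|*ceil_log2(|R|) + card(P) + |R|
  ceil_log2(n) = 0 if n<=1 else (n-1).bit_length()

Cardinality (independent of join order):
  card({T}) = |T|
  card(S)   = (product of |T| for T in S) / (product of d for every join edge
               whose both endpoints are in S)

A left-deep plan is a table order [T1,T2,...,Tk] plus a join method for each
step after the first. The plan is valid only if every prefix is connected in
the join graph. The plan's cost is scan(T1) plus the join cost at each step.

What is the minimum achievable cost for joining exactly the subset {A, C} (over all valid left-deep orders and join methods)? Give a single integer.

1280

Selinger DP over subsets of {A,C}:
  {A}: scan cost=400, card=400
  {C}: scan cost=40, card=40
  {AC}: card=4000; try (C,hash)→1280, (A,merge)→4320, (C,merge)→4680, (C,nl_idx)→6800, (A,hash)→7280, (A,nl)→16040 …(+1); best=1280 via (C,hash)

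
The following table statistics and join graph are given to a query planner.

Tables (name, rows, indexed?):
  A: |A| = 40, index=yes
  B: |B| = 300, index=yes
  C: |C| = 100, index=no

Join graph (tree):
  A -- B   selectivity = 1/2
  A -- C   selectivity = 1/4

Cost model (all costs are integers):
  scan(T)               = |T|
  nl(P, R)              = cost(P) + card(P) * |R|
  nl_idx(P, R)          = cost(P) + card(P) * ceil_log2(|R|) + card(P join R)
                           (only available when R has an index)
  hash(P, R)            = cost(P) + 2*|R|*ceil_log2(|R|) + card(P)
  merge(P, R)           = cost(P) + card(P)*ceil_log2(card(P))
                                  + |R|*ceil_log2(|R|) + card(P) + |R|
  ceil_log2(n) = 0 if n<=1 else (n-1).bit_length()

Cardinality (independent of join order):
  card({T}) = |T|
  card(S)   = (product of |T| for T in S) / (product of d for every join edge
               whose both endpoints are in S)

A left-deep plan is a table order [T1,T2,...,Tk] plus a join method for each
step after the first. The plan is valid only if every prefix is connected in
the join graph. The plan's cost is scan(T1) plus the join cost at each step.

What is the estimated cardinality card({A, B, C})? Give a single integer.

150000

Tables in S: A(40), B(300), C(100)
Edges inside S: A-B(d=2), A-C(d=4)
numerator = 40 * 300 * 100 = 1200000
denominator = 2 * 4 = 8
card(S) = 1200000 / 8 = 150000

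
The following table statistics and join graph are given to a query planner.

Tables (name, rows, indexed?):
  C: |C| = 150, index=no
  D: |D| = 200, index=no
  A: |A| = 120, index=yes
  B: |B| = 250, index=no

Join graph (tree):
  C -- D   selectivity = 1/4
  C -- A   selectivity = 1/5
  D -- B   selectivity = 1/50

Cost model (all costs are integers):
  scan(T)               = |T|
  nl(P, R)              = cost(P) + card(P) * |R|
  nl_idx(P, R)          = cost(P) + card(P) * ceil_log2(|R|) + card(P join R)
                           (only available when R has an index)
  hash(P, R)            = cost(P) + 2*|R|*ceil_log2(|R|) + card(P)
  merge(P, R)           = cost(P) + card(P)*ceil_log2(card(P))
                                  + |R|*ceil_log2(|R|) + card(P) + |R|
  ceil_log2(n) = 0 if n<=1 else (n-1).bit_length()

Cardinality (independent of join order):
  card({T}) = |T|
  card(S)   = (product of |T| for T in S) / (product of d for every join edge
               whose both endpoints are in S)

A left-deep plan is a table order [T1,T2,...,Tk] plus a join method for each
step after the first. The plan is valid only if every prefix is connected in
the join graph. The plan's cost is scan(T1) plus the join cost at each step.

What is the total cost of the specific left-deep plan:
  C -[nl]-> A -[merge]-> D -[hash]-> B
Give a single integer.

250750

step 1: scan C: cost=150, card=150
step 2: join A via nl
    card(P join A) = 150*120/(5) = 3600
    cost = 150 + 150*120 = 18150
step 3: join D via merge
    card(P join D) = 3600*200/(4) = 180000
    cost = 18150 + 3600*12 + 200*8 + 3600 + 200 = 66750
step 4: join B via hash
    card(P join B) = 180000*250/(50) = 900000
    cost = 66750 + 2*250*8 + 180000 = 250750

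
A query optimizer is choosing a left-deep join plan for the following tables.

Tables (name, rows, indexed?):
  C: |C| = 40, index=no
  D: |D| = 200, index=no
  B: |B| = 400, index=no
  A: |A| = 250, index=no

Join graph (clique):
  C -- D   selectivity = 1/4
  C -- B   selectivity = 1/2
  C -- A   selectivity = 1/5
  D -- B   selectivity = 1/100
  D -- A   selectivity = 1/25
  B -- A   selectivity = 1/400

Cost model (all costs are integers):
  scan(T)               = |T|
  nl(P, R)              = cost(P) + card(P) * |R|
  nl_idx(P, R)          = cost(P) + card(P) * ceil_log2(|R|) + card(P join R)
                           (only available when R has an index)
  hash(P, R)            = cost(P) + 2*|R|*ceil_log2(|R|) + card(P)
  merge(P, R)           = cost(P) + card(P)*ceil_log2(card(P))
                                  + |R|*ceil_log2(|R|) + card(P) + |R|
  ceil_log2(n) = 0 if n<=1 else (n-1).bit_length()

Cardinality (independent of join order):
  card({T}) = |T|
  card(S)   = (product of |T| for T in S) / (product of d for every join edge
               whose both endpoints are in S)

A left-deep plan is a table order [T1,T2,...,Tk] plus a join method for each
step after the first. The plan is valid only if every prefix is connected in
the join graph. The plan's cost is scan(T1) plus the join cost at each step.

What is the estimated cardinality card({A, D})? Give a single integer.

Tables in S: A(250), D(200)
Edges inside S: D-A(d=25)
numerator = 250 * 200 = 50000
denominator = 25 = 25
card(S) = 50000 / 25 = 2000

2000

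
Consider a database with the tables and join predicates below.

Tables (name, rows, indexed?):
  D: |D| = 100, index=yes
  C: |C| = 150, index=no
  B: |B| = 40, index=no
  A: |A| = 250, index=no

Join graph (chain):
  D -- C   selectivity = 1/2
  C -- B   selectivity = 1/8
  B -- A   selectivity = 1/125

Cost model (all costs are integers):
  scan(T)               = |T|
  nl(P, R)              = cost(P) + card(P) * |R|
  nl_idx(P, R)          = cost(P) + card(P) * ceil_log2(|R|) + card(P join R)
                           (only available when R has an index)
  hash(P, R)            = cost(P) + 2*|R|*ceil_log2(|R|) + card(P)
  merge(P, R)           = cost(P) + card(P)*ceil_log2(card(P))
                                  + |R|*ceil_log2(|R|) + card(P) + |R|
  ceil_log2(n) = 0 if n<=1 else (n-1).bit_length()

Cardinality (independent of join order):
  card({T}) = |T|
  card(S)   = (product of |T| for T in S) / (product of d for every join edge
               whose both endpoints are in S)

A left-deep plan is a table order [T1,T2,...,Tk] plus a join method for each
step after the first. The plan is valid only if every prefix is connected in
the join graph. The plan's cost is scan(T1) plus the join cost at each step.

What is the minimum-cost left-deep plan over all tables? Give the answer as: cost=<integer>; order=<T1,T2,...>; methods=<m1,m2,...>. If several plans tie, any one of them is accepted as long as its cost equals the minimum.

cost=5870; order=A,B,C,D; methods=hash,merge,hash

Selinger DP (subsets sized 1..n):
  {D}: scan cost=100, card=100
  {C}: scan cost=150, card=150
  {B}: scan cost=40, card=40
  {A}: scan cost=250, card=250
  {CD}: card=7500; try (D,hash)→1700, (C,merge)→2250, (D,merge)→2300, (C,hash)→2600, (D,nl_idx)→8700, (C,nl)→15100 …(+1); best=1700 via (D,hash)
  {BC}: card=750; try (B,hash)→780, (C,merge)→1670, (B,merge)→1780, (C,hash)→2480, (C,nl)→6040, (B,nl)→6150; best=780 via (B,hash)
  {AB}: card=80; try (B,hash)→980, (A,merge)→2570, (B,merge)→2780, (A,hash)→4080, (A,nl)→10040, (B,nl)→10250; best=980 via (B,hash)
  {BCD}: card=37500; try (D,hash)→2930, (B,hash)→9680, (D,merge)→9830, (D,nl_idx)→43530, (D,nl)→75780, (B,merge)→106980 …(+1); best=2930 via (D,hash)
  {ABC}: card=1500; try (C,merge)→2970, (C,hash)→3460, (A,hash)→5530, (A,merge)→11280, (C,nl)→12980, (A,nl)→188280; best=2970 via (C,merge)
  {ABCD}: card=75000; try (D,hash)→5870, (D,merge)→21770, (A,hash)→44430, (D,nl_idx)→88470, (D,nl)→152970, (A,merge)→642680 …(+1); best=5870 via (D,hash)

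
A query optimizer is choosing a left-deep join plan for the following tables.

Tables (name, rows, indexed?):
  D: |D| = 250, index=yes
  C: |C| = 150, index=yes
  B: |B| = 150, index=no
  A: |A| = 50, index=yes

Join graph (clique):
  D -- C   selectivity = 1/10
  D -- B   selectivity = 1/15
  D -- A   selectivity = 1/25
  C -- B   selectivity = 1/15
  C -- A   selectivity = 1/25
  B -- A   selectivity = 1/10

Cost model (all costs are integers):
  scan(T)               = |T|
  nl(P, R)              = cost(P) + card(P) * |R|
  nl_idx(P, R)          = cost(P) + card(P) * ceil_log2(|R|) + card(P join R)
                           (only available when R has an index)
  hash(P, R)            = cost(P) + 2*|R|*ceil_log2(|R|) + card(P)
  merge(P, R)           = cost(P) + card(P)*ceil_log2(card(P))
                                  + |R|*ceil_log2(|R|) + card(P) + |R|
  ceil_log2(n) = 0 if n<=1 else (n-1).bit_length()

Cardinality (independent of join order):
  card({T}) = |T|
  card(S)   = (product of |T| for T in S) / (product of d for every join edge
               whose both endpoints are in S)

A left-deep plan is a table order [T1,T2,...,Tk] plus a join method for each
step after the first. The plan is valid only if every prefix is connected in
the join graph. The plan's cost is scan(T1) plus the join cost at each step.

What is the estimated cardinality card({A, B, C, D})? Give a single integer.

20

Tables in S: A(50), B(150), C(150), D(250)
Edges inside S: D-C(d=10), D-B(d=15), D-A(d=25), C-B(d=15), C-A(d=25), B-A(d=10)
numerator = 50 * 150 * 150 * 250 = 281250000
denominator = 10 * 15 * 25 * 15 * 25 * 10 = 14062500
card(S) = 281250000 / 14062500 = 20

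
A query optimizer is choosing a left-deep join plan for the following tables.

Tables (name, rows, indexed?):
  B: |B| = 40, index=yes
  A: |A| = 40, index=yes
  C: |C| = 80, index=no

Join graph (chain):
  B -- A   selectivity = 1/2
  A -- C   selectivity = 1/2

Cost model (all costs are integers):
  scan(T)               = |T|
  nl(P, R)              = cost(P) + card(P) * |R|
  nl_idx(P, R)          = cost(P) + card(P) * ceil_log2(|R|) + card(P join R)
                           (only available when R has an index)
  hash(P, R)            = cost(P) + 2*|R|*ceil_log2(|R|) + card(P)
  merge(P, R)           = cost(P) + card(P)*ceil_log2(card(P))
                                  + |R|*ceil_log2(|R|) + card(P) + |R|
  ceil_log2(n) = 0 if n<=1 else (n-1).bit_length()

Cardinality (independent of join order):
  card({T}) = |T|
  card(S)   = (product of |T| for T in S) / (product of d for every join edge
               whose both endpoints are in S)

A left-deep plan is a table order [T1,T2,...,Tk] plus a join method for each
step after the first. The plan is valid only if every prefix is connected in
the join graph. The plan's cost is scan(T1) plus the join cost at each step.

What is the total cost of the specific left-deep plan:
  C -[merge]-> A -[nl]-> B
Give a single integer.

step 1: scan C: cost=80, card=80
step 2: join A via merge
    card(P join A) = 80*40/(2) = 1600
    cost = 80 + 80*7 + 40*6 + 80 + 40 = 1000
step 3: join B via nl
    card(P join B) = 1600*40/(2) = 32000
    cost = 1000 + 1600*40 = 65000

65000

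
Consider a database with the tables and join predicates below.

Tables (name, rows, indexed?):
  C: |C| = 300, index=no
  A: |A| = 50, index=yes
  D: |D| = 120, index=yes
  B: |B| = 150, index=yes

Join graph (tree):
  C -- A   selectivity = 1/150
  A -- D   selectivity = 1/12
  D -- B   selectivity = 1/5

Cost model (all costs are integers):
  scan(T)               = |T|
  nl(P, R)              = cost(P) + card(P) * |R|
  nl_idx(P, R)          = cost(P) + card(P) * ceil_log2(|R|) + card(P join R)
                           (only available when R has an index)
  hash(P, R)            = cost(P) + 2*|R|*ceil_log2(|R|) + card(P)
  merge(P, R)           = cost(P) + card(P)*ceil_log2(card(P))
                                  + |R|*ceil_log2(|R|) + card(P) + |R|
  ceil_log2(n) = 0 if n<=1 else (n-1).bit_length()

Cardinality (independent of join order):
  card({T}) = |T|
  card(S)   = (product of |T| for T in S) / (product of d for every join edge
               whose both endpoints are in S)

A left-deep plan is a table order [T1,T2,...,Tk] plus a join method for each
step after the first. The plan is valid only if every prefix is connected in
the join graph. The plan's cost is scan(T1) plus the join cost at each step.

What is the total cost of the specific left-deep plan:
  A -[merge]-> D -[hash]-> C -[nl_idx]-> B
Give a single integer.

step 1: scan A: cost=50, card=50
step 2: join D via merge
    card(P join D) = 50*120/(12) = 500
    cost = 50 + 50*6 + 120*7 + 50 + 120 = 1360
step 3: join C via hash
    card(P join C) = 500*300/(150) = 1000
    cost = 1360 + 2*300*9 + 500 = 7260
step 4: join B via nl_idx
    card(P join B) = 1000*150/(5) = 30000
    cost = 7260 + 1000*8 + 30000 = 45260

45260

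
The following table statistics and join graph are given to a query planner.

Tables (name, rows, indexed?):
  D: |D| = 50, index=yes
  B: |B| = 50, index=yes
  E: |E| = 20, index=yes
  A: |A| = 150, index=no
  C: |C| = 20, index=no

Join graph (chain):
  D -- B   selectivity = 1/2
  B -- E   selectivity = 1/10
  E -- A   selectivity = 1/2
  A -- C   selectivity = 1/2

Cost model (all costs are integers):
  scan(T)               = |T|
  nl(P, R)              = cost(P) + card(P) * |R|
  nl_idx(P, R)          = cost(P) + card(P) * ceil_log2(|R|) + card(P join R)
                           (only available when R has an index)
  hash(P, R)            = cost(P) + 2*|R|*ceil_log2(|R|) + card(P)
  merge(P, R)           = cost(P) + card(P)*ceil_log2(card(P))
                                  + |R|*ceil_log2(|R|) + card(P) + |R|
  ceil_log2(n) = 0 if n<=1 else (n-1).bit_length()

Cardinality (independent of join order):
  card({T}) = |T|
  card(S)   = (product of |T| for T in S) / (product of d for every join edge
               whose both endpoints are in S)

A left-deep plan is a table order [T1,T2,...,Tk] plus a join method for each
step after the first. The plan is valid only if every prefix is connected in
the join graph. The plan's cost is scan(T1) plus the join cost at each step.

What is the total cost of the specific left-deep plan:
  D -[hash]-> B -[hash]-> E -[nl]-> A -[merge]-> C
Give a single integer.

step 1: scan D: cost=50, card=50
step 2: join B via hash
    card(P join B) = 50*50/(2) = 1250
    cost = 50 + 2*50*6 + 50 = 700
step 3: join E via hash
    card(P join E) = 1250*20/(10) = 2500
    cost = 700 + 2*20*5 + 1250 = 2150
step 4: join A via nl
    card(P join A) = 2500*150/(2) = 187500
    cost = 2150 + 2500*150 = 377150
step 5: join C via merge
    card(P join C) = 187500*20/(2) = 1875000
    cost = 377150 + 187500*18 + 20*5 + 187500 + 20 = 3939770

3939770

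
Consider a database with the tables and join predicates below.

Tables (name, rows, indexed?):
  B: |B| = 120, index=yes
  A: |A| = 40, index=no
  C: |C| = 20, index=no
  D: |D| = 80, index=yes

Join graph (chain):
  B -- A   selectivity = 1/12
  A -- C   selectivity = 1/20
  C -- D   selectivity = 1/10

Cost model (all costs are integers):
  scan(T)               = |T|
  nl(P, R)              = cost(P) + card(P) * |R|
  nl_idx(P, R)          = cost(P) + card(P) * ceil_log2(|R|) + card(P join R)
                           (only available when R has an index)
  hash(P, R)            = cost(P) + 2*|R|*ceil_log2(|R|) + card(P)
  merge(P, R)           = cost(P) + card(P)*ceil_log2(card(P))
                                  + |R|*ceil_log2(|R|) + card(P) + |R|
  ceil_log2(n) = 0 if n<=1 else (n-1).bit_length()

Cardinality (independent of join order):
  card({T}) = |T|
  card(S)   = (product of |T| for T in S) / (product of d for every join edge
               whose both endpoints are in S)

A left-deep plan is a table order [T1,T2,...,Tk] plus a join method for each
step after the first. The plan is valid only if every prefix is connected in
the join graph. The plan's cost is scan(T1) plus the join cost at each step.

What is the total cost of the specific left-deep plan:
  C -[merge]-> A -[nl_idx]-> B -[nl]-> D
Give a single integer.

step 1: scan C: cost=20, card=20
step 2: join A via merge
    card(P join A) = 20*40/(20) = 40
    cost = 20 + 20*5 + 40*6 + 20 + 40 = 420
step 3: join B via nl_idx
    card(P join B) = 40*120/(12) = 400
    cost = 420 + 40*7 + 400 = 1100
step 4: join D via nl
    card(P join D) = 400*80/(10) = 3200
    cost = 1100 + 400*80 = 33100

33100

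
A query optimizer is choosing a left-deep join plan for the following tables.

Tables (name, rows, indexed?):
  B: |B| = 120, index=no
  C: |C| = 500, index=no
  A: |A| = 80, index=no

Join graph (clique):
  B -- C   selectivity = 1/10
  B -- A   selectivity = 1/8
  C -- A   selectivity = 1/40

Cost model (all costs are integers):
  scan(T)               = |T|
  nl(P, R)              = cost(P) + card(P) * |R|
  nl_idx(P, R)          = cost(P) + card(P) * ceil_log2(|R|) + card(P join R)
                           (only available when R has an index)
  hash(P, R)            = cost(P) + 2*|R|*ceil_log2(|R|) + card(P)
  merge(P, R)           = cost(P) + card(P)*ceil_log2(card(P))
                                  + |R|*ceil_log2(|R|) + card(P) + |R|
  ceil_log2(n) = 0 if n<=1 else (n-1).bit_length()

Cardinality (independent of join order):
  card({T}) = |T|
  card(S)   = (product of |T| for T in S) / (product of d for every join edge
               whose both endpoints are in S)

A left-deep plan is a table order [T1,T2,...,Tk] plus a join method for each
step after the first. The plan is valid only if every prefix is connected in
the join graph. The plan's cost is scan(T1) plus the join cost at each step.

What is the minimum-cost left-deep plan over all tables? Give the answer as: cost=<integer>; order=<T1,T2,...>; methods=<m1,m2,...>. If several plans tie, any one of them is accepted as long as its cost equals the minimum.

Selinger DP (subsets sized 1..n):
  {B}: scan cost=120, card=120
  {C}: scan cost=500, card=500
  {A}: scan cost=80, card=80
  {BC}: card=6000; try (B,hash)→2680, (C,merge)→6080, (B,merge)→6460, (C,hash)→9240, (C,nl)→60120, (B,nl)→60500; best=2680 via (B,hash)
  {AB}: card=1200; try (A,hash)→1360, (B,merge)→1680, (A,merge)→1720, (B,hash)→1840, (B,nl)→9680, (A,nl)→9720; best=1360 via (A,hash)
  {AC}: card=1000; try (A,hash)→2120, (C,merge)→5720, (A,merge)→6140, (C,hash)→9160, (C,nl)→40080, (A,nl)→40500; best=2120 via (A,hash)
  {ABC}: card=1500; try (B,hash)→4800, (A,hash)→9800, (C,hash)→11560, (B,merge)→14080, (C,merge)→20760, (A,merge)→87320 …(+3); best=4800 via (B,hash)

cost=4800; order=C,A,B; methods=hash,hash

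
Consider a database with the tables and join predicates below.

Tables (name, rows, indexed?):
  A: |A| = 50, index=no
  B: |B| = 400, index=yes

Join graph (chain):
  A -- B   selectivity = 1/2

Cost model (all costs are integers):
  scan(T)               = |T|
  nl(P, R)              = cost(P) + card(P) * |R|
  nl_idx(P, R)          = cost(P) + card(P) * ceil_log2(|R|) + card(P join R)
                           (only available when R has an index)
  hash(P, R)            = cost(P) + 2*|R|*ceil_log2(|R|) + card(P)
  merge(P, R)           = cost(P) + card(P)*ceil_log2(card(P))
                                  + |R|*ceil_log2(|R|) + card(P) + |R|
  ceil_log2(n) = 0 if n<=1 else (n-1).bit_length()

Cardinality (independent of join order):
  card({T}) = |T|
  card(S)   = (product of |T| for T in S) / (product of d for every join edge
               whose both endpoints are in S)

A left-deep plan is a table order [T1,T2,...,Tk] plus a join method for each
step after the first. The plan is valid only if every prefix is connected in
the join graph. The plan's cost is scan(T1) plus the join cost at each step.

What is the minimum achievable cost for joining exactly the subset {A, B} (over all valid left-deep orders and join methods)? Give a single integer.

1400

Selinger DP over subsets of {A,B}:
  {A}: scan cost=50, card=50
  {B}: scan cost=400, card=400
  {AB}: card=10000; try (A,hash)→1400, (B,merge)→4400, (A,merge)→4750, (B,hash)→7300, (B,nl_idx)→10500, (B,nl)→20050 …(+1); best=1400 via (A,hash)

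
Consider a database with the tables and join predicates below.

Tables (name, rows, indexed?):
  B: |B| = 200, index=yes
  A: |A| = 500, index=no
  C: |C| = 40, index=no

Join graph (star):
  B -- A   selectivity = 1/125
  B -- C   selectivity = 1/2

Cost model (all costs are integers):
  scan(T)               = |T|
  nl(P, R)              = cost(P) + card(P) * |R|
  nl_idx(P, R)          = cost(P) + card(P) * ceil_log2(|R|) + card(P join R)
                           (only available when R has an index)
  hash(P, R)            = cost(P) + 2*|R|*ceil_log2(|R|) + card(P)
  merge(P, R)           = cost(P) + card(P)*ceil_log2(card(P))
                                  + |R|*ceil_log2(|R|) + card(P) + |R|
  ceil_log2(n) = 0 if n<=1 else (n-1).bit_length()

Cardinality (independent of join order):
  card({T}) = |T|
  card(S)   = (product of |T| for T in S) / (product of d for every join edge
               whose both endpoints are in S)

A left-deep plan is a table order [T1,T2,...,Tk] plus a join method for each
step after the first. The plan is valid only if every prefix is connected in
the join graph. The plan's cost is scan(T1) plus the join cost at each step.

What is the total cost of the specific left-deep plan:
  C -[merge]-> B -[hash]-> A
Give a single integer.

step 1: scan C: cost=40, card=40
step 2: join B via merge
    card(P join B) = 40*200/(2) = 4000
    cost = 40 + 40*6 + 200*8 + 40 + 200 = 2120
step 3: join A via hash
    card(P join A) = 4000*500/(125) = 16000
    cost = 2120 + 2*500*9 + 4000 = 15120

15120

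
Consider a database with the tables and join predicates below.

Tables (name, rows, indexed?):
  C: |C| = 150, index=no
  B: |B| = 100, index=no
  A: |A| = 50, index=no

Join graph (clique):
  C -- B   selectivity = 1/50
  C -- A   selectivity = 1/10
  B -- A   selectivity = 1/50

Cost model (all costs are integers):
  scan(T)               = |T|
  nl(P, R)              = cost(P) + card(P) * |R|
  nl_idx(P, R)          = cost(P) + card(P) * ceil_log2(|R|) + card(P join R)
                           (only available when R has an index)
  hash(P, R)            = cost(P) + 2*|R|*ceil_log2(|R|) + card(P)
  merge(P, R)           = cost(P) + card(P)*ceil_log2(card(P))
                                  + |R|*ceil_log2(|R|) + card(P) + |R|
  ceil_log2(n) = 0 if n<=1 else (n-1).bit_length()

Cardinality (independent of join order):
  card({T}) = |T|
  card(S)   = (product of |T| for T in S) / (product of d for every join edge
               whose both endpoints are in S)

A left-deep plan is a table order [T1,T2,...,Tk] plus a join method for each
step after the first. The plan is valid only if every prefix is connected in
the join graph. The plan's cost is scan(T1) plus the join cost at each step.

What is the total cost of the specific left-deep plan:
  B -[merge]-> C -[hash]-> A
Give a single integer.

step 1: scan B: cost=100, card=100
step 2: join C via merge
    card(P join C) = 100*150/(50) = 300
    cost = 100 + 100*7 + 150*8 + 100 + 150 = 2250
step 3: join A via hash
    card(P join A) = 300*50/(10*50) = 30
    cost = 2250 + 2*50*6 + 300 = 3150

3150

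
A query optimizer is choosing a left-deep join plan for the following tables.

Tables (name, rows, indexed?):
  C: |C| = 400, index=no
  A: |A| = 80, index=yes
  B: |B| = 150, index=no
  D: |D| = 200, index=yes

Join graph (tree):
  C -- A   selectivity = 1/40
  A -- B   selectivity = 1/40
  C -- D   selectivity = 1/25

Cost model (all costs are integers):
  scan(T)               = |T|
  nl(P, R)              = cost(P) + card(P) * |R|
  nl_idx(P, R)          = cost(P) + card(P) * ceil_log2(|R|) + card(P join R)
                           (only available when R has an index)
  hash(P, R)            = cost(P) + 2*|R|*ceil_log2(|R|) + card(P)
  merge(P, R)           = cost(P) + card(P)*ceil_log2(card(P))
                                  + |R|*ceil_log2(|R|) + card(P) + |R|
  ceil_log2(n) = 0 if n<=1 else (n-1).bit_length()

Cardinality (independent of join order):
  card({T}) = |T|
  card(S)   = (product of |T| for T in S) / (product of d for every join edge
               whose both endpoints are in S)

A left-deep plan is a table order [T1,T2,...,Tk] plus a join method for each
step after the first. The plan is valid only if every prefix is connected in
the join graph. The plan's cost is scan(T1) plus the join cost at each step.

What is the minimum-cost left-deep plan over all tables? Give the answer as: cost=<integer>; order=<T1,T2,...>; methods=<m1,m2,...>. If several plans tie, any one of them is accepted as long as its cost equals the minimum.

Selinger DP (subsets sized 1..n):
  {C}: scan cost=400, card=400
  {A}: scan cost=80, card=80
  {B}: scan cost=150, card=150
  {D}: scan cost=200, card=200
  {AC}: card=800; try (A,hash)→1920, (A,nl_idx)→4000, (C,merge)→4720, (A,merge)→5040, (C,hash)→7360, (C,nl)→32080 …(+1); best=1920 via (A,hash)
  {CD}: card=3200; try (D,hash)→4000, (C,merge)→6000, (D,merge)→6200, (D,nl_idx)→6800, (C,hash)→7600, (C,nl)→80200 …(+1); best=4000 via (D,hash)
  {AB}: card=300; try (A,hash)→1420, (A,nl_idx)→1500, (B,merge)→2070, (A,merge)→2140, (B,hash)→2560, (B,nl)→12080 …(+1); best=1420 via (A,hash)
  {ABC}: card=3000; try (B,hash)→5120, (C,merge)→8420, (C,hash)→8920, (B,merge)→12070, (C,nl)→121420, (B,nl)→121920; best=5120 via (B,hash)
  {ACD}: card=6400; try (D,hash)→5920, (A,hash)→8320, (D,merge)→12520, (D,nl_idx)→14720, (A,nl_idx)→32800, (A,merge)→46240 …(+2); best=5920 via (D,hash)
  {ABCD}: card=24000; try (D,hash)→11320, (B,hash)→14720, (D,merge)→45920, (D,nl_idx)→53120, (B,merge)→96870, (D,nl)→605120 …(+1); best=11320 via (D,hash)

cost=11320; order=C,A,B,D; methods=hash,hash,hash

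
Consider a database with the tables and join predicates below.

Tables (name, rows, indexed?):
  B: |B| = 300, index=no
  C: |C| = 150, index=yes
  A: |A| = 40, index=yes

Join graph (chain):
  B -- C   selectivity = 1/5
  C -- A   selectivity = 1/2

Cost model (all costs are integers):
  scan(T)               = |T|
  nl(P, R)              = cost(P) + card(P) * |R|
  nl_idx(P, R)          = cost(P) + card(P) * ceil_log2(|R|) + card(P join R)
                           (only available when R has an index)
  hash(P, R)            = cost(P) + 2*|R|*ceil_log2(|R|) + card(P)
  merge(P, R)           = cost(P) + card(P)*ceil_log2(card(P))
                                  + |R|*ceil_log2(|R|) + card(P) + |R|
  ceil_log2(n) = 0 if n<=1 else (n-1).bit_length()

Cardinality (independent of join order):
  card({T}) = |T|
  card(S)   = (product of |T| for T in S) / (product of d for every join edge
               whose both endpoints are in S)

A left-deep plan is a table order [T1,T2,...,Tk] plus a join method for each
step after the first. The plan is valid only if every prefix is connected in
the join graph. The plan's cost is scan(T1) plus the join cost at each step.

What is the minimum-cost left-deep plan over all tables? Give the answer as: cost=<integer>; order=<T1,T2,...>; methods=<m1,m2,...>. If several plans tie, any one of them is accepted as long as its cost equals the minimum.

cost=9180; order=C,A,B; methods=hash,hash

Selinger DP (subsets sized 1..n):
  {B}: scan cost=300, card=300
  {C}: scan cost=150, card=150
  {A}: scan cost=40, card=40
  {BC}: card=9000; try (C,hash)→3000, (B,merge)→4500, (C,merge)→4650, (B,hash)→5700, (C,nl_idx)→11700, (B,nl)→45150 …(+1); best=3000 via (C,hash)
  {AC}: card=3000; try (A,hash)→780, (C,merge)→1670, (A,merge)→1780, (C,hash)→2480, (C,nl_idx)→3360, (A,nl_idx)→4050 …(+2); best=780 via (A,hash)
  {ABC}: card=180000; try (B,hash)→9180, (A,hash)→12480, (B,merge)→42780, (A,merge)→138280, (A,nl_idx)→237000, (A,nl)→363000 …(+1); best=9180 via (B,hash)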